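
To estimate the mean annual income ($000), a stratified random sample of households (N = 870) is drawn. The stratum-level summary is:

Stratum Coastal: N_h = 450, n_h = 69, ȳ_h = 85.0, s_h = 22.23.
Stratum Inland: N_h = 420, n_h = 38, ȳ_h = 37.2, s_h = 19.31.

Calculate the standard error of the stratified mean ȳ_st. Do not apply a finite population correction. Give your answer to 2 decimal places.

V̂(ȳ_st) = Σ W_h² s_h²/n_h, with W_h = N_h/N and N = 870:
  stratum Coastal: (450/870)²·22.23²/69 = 1.91609
  stratum Inland: (420/870)²·19.31²/38 = 2.28687
V̂(ȳ_st) = 4.20296
SE(ȳ_st) = √4.20296 = 2.05011

SE(ȳ_st) ≈ 2.05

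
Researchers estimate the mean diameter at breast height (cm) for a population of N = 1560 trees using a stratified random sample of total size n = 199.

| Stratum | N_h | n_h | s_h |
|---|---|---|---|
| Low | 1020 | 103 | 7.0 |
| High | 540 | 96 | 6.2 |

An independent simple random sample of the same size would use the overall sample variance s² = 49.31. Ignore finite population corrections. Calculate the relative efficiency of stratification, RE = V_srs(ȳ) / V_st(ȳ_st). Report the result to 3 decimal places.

V̂(ȳ_st) = Σ W_h² s_h²/n_h, with W_h = N_h/N and N = 1560:
  stratum Low: (1020/1560)²·7.0²/103 = 0.203381
  stratum High: (540/1560)²·6.2²/96 = 0.0479789
V_st = 0.25136
V_srs = s²/n = 49.31/199 = 0.247789
Relative efficiency = V_srs / V_st = 0.247789/0.25136 = 0.9858

RE ≈ 0.986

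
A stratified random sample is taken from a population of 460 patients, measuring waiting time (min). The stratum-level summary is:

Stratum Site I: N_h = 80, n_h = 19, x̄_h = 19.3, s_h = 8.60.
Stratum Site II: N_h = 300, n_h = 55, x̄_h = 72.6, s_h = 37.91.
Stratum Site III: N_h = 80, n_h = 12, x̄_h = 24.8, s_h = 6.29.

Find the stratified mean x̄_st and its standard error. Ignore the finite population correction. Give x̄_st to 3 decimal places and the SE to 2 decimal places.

x̄_st ≈ 55.017, SE ≈ 3.37

x̄_st = Σ W_h x̄_h = (80·19.3 + 300·72.6 + 80·24.8)/460 = 55.01739
V̂(x̄_st) = Σ W_h² s_h²/n_h, with W_h = N_h/N and N = 460:
  stratum Site I: (80/460)²·8.60²/19 = 0.117736
  stratum Site II: (300/460)²·37.91²/55 = 11.114
  stratum Site III: (80/460)²·6.29²/12 = 0.0997205
V̂(x̄_st) = 11.3315
SE(x̄_st) = √11.3315 = 3.36623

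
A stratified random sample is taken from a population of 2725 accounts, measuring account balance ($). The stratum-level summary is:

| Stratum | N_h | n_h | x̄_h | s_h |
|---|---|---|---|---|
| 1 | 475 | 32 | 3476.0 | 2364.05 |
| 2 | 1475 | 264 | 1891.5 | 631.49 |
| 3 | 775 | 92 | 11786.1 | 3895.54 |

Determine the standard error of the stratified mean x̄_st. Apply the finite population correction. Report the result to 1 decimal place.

SE(x̄_st) ≈ 130.7

V̂(x̄_st) = Σ W_h² (1 − n_h/N_h) s_h²/n_h, with W_h = N_h/N and N = 2725:
  stratum 1: (475/2725)²·(1 − 32/475)·2364.05²/32 = 4949.12
  stratum 2: (1475/2725)²·(1 − 264/1475)·631.49²/264 = 363.356
  stratum 3: (775/2725)²·(1 − 92/775)·3895.54²/92 = 11758.1
V̂(x̄_st) = 17070.6
SE(x̄_st) = √17070.6 = 130.654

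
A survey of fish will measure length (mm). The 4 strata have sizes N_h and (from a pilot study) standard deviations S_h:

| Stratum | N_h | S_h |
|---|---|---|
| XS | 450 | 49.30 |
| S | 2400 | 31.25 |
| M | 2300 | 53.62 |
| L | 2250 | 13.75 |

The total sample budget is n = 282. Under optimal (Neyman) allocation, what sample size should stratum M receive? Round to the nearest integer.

138

Neyman allocation: n_h = n · N_h S_h / Σ N_i S_i, with n = 282.
  stratum XS: N_h·S_h = 450·49.30 = 22185.00
  stratum S: N_h·S_h = 2400·31.25 = 75000.00
  stratum M: N_h·S_h = 2300·53.62 = 123326.00
  stratum L: N_h·S_h = 2250·13.75 = 30937.50
Σ N_h S_h = 251448.50
n for stratum M = 282·123326.00/251448.50 = 138.310 → 138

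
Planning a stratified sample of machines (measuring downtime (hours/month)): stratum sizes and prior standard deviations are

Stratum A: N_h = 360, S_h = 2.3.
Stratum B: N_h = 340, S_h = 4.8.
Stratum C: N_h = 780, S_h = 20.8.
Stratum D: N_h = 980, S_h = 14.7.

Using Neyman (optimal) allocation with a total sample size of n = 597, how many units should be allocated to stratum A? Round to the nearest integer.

15

Neyman allocation: n_h = n · N_h S_h / Σ N_i S_i, with n = 597.
  stratum A: N_h·S_h = 360·2.3 = 828.00
  stratum B: N_h·S_h = 340·4.8 = 1632.00
  stratum C: N_h·S_h = 780·20.8 = 16224.00
  stratum D: N_h·S_h = 980·14.7 = 14406.00
Σ N_h S_h = 33090.00
n for stratum A = 597·828.00/33090.00 = 14.939 → 15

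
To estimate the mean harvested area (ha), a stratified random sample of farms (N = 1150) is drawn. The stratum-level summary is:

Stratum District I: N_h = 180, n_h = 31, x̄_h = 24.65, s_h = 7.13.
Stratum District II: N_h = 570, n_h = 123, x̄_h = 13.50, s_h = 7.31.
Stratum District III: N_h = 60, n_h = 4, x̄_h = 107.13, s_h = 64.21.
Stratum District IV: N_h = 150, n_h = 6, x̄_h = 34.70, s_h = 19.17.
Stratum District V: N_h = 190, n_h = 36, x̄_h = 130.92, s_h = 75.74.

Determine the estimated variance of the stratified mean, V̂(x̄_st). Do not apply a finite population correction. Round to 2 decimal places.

V̂(x̄_st) = Σ W_h² s_h²/n_h, with W_h = N_h/N and N = 1150:
  stratum District I: (180/1150)²·7.13²/31 = 0.040176
  stratum District II: (570/1150)²·7.31²/123 = 0.106729
  stratum District III: (60/1150)²·64.21²/4 = 2.80577
  stratum District IV: (150/1150)²·19.17²/6 = 1.04203
  stratum District V: (190/1150)²·75.74²/36 = 4.3497
V̂(x̄_st) = 8.34441

V̂(x̄_st) ≈ 8.34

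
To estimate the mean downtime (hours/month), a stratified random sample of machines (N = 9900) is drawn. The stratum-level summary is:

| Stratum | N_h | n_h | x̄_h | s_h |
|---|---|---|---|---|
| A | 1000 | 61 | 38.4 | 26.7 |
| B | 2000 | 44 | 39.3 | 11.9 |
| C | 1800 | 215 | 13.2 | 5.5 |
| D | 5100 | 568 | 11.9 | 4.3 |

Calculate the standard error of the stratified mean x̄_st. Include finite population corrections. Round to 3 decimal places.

V̂(x̄_st) = Σ W_h² (1 − n_h/N_h) s_h²/n_h, with W_h = N_h/N and N = 9900:
  stratum A: (1000/9900)²·(1 − 61/1000)·26.7²/61 = 0.111966
  stratum B: (2000/9900)²·(1 − 44/2000)·11.9²/44 = 0.128461
  stratum C: (1800/9900)²·(1 − 215/1800)·5.5²/215 = 0.00409561
  stratum D: (5100/9900)²·(1 − 568/5100)·4.3²/568 = 0.00767677
V̂(x̄_st) = 0.252199
SE(x̄_st) = √0.252199 = 0.502195

SE(x̄_st) ≈ 0.502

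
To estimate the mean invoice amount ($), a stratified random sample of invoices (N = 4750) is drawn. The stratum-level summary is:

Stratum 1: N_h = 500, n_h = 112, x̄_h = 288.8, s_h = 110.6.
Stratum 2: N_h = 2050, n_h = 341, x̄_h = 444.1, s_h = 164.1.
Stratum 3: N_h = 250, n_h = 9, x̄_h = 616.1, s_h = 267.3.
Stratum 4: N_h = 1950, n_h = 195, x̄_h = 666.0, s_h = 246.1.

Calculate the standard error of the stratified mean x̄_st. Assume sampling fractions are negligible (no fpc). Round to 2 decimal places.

SE(x̄_st) ≈ 9.50

V̂(x̄_st) = Σ W_h² s_h²/n_h, with W_h = N_h/N and N = 4750:
  stratum 1: (500/4750)²·110.6²/112 = 1.21017
  stratum 2: (2050/4750)²·164.1²/341 = 14.709
  stratum 3: (250/4750)²·267.3²/9 = 21.9912
  stratum 4: (1950/4750)²·246.1²/195 = 52.3444
V̂(x̄_st) = 90.2548
SE(x̄_st) = √90.2548 = 9.50025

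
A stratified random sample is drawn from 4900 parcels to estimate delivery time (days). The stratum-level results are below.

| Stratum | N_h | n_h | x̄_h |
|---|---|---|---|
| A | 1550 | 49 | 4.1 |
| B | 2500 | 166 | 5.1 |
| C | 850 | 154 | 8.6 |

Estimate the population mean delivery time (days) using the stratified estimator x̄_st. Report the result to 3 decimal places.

x̄_st ≈ 5.391

N = Σ N_h = 4900. Stratum weights W_h = N_h/N.
x̄_st = (1550·4.1 + 2500·5.1 + 850·8.6) / 4900 = 5.39082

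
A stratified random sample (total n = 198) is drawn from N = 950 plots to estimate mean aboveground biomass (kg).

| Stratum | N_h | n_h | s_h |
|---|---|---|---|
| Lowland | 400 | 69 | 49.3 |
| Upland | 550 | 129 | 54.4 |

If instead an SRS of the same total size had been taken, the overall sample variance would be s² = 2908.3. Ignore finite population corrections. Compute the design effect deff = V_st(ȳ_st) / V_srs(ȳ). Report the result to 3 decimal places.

V̂(ȳ_st) = Σ W_h² s_h²/n_h, with W_h = N_h/N and N = 950:
  stratum Lowland: (400/950)²·49.3²/69 = 6.24479
  stratum Upland: (550/950)²·54.4²/129 = 7.68929
V_st = 13.9341
V_srs = s²/n = 2908.3/198 = 14.6884
deff = V_st / V_srs = 13.9341/14.6884 = 0.9486

deff ≈ 0.949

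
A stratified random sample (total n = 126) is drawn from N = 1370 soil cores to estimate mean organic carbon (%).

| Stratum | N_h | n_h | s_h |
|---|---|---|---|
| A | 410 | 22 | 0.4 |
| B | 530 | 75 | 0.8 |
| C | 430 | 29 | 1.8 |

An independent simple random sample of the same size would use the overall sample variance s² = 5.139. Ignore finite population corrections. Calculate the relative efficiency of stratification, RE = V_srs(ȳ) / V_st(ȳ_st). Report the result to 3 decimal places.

RE ≈ 3.153

V̂(ȳ_st) = Σ W_h² s_h²/n_h, with W_h = N_h/N and N = 1370:
  stratum A: (410/1370)²·0.4²/22 = 0.000651364
  stratum B: (530/1370)²·0.8²/75 = 0.00127711
  stratum C: (430/1370)²·1.8²/29 = 0.0110063
V_st = 0.0129348
V_srs = s²/n = 5.139/126 = 0.0407857
Relative efficiency = V_srs / V_st = 0.0407857/0.0129348 = 3.1532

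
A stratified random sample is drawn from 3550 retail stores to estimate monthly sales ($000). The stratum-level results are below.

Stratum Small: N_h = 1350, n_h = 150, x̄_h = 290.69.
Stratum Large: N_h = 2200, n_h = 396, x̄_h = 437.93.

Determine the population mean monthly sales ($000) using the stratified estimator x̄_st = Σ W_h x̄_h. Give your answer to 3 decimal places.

x̄_st ≈ 381.937

N = Σ N_h = 3550. Stratum weights W_h = N_h/N.
x̄_st = (1350·290.69 + 2200·437.93) / 3550 = 381.93732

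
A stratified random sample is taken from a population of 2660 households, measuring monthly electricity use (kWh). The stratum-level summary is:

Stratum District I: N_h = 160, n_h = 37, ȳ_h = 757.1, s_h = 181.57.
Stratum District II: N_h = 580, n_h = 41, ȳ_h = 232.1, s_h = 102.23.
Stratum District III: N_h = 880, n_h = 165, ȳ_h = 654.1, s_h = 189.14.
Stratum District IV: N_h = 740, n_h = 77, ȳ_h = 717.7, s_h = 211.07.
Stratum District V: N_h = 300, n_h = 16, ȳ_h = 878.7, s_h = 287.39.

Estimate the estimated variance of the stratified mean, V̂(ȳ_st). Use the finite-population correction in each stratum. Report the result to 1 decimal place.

V̂(ȳ_st) ≈ 135.3

V̂(ȳ_st) = Σ W_h² (1 − n_h/N_h) s_h²/n_h, with W_h = N_h/N and N = 2660:
  stratum District I: (160/2660)²·(1 − 37/160)·181.57²/37 = 2.47827
  stratum District II: (580/2660)²·(1 − 41/580)·102.23²/41 = 11.2623
  stratum District III: (880/2660)²·(1 − 165/880)·189.14²/165 = 19.2801
  stratum District IV: (740/2660)²·(1 − 77/740)·211.07²/77 = 40.1185
  stratum District V: (300/2660)²·(1 − 16/300)·287.39²/16 = 62.1584
V̂(ȳ_st) = 135.297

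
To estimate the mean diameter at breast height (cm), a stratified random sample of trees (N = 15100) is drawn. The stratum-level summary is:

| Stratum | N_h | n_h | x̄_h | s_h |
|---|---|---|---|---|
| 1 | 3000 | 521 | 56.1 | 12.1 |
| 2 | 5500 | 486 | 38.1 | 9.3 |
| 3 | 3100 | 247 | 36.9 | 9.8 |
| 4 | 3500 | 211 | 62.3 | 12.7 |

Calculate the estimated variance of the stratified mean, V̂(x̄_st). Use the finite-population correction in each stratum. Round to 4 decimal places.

V̂(x̄_st) = Σ W_h² (1 − n_h/N_h) s_h²/n_h, with W_h = N_h/N and N = 15100:
  stratum 1: (3000/15100)²·(1 − 521/3000)·12.1²/521 = 0.00916594
  stratum 2: (5500/15100)²·(1 − 486/5500)·9.3²/486 = 0.021524
  stratum 3: (3100/15100)²·(1 − 247/3100)·9.8²/247 = 0.0150822
  stratum 4: (3500/15100)²·(1 − 211/3500)·12.7²/211 = 0.0385925
V̂(x̄_st) = 0.0843646

V̂(x̄_st) ≈ 0.0844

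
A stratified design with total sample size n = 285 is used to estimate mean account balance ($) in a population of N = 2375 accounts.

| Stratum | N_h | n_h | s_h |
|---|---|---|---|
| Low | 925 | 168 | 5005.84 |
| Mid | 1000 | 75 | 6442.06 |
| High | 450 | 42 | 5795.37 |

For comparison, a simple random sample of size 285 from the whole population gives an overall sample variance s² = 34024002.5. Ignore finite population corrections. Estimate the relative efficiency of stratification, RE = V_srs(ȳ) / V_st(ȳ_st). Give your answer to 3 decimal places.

RE ≈ 0.799

V̂(ȳ_st) = Σ W_h² s_h²/n_h, with W_h = N_h/N and N = 2375:
  stratum Low: (925/2375)²·5005.84²/168 = 22625.6
  stratum Mid: (1000/2375)²·6442.06²/75 = 98098.2
  stratum High: (450/2375)²·5795.37²/42 = 28708.5
V_st = 149432
V_srs = s²/n = 34024002.5/285 = 119382
Relative efficiency = V_srs / V_st = 119382/149432 = 0.7989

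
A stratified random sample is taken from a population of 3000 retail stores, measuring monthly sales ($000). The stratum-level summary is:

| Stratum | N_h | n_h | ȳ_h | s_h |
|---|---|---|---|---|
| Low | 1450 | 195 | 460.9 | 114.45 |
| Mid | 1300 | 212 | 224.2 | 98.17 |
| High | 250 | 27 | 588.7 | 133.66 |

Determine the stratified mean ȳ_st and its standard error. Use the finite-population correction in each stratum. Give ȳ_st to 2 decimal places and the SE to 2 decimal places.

ȳ_st = Σ W_h ȳ_h = (1450·460.9 + 1300·224.2 + 250·588.7)/3000 = 368.98000
V̂(ȳ_st) = Σ W_h² (1 − n_h/N_h) s_h²/n_h, with W_h = N_h/N and N = 3000:
  stratum Low: (1450/3000)²·(1 − 195/1450)·114.45²/195 = 13.5821
  stratum Mid: (1300/3000)²·(1 − 212/1300)·98.17²/212 = 7.14416
  stratum High: (250/3000)²·(1 − 27/250)·133.66²/27 = 4.09866
V̂(ȳ_st) = 24.8249
SE(ȳ_st) = √24.8249 = 4.98246

ȳ_st ≈ 368.98, SE ≈ 4.98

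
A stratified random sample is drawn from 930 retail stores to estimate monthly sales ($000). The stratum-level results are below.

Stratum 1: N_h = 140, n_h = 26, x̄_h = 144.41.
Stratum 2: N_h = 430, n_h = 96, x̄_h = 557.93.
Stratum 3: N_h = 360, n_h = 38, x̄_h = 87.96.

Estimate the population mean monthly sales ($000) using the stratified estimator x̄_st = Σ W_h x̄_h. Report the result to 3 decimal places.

x̄_st ≈ 313.756

N = Σ N_h = 930. Stratum weights W_h = N_h/N.
x̄_st = (140·144.41 + 430·557.93 + 360·87.96) / 930 = 313.75581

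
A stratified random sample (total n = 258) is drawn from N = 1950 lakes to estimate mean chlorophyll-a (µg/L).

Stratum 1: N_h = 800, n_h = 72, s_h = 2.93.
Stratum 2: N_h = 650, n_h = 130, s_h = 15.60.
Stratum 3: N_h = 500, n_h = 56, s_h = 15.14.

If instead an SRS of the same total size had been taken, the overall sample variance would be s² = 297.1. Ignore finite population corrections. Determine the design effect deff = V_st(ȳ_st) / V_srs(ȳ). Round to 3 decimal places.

deff ≈ 0.432

V̂(ȳ_st) = Σ W_h² s_h²/n_h, with W_h = N_h/N and N = 1950:
  stratum 1: (800/1950)²·2.93²/72 = 0.0200684
  stratum 2: (650/1950)²·15.60²/130 = 0.208
  stratum 3: (500/1950)²·15.14²/56 = 0.269113
V_st = 0.497181
V_srs = s²/n = 297.1/258 = 1.15155
deff = V_st / V_srs = 0.497181/1.15155 = 0.4317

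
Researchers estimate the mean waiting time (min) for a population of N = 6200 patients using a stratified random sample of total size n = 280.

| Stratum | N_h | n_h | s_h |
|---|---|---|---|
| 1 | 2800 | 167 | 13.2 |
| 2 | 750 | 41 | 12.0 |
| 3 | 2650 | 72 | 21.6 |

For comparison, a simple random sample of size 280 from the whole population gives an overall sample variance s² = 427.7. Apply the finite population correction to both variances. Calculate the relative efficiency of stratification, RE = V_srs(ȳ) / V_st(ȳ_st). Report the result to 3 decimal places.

V̂(ȳ_st) = Σ W_h² (1 − n_h/N_h) s_h²/n_h, with W_h = N_h/N and N = 6200:
  stratum 1: (2800/6200)²·(1 − 167/2800)·13.2²/167 = 0.200105
  stratum 2: (750/6200)²·(1 − 41/750)·12.0²/41 = 0.0485851
  stratum 3: (2650/6200)²·(1 − 72/2650)·21.6²/72 = 1.15165
V_st = 1.40034
V_srs = (1 − 280/6200)·427.7/280 = 1.45852
Relative efficiency = V_srs / V_st = 1.45852/1.40034 = 1.0415

RE ≈ 1.042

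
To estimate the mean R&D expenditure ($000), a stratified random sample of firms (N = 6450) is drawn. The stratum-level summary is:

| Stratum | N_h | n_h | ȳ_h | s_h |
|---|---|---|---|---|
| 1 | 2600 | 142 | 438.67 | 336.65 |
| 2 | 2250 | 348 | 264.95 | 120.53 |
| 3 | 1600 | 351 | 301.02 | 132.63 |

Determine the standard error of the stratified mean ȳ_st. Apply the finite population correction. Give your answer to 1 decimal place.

SE(ȳ_st) ≈ 11.4

V̂(ȳ_st) = Σ W_h² (1 − n_h/N_h) s_h²/n_h, with W_h = N_h/N and N = 6450:
  stratum 1: (2600/6450)²·(1 − 142/2600)·336.65²/142 = 122.604
  stratum 2: (2250/6450)²·(1 − 348/2250)·120.53²/348 = 4.29422
  stratum 3: (1600/6450)²·(1 − 351/1600)·132.63²/351 = 2.40735
V̂(ȳ_st) = 129.306
SE(ȳ_st) = √129.306 = 11.3713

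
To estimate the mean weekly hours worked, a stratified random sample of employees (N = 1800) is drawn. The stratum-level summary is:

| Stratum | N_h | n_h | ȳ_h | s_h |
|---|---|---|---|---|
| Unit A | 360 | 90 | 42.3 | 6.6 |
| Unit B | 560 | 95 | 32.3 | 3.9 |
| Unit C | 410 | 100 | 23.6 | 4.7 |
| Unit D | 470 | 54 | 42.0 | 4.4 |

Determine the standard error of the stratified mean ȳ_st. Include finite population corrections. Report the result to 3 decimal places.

V̂(ȳ_st) = Σ W_h² (1 − n_h/N_h) s_h²/n_h, with W_h = N_h/N and N = 1800:
  stratum Unit A: (360/1800)²·(1 − 90/360)·6.6²/90 = 0.01452
  stratum Unit B: (560/1800)²·(1 − 95/560)·3.9²/95 = 0.0128677
  stratum Unit C: (410/1800)²·(1 − 100/410)·4.7²/100 = 0.00866555
  stratum Unit D: (470/1800)²·(1 − 54/470)·4.4²/54 = 0.021635
V̂(ȳ_st) = 0.0576883
SE(ȳ_st) = √0.0576883 = 0.240184

SE(ȳ_st) ≈ 0.240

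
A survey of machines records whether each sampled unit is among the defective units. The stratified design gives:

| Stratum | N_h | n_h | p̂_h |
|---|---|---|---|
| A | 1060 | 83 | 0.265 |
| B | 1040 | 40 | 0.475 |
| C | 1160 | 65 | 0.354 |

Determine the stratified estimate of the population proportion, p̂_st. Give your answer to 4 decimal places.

N = 3260; stratum weights W_h = N_h/N.
p̂_st = Σ W_h p̂_h = (1060·0.265 + 1040·0.475 + 1160·0.354)/3260 = 0.36366

p̂_st ≈ 0.3637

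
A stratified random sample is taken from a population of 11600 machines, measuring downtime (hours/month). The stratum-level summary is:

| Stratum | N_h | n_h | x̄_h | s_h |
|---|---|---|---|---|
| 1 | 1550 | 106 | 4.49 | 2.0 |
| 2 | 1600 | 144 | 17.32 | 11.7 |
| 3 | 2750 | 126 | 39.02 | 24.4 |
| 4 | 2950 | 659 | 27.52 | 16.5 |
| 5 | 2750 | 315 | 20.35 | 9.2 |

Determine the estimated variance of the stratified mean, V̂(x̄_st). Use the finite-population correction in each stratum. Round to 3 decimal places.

V̂(x̄_st) ≈ 0.305

V̂(x̄_st) = Σ W_h² (1 − n_h/N_h) s_h²/n_h, with W_h = N_h/N and N = 11600:
  stratum 1: (1550/11600)²·(1 − 106/1550)·2.0²/106 = 0.000627678
  stratum 2: (1600/11600)²·(1 − 144/1600)·11.7²/144 = 0.0164579
  stratum 3: (2750/11600)²·(1 − 126/2750)·24.4²/126 = 0.25339
  stratum 4: (2950/11600)²·(1 − 659/2950)·16.5²/659 = 0.0207498
  stratum 5: (2750/11600)²·(1 − 315/2750)·9.2²/315 = 0.0133715
V̂(x̄_st) = 0.304597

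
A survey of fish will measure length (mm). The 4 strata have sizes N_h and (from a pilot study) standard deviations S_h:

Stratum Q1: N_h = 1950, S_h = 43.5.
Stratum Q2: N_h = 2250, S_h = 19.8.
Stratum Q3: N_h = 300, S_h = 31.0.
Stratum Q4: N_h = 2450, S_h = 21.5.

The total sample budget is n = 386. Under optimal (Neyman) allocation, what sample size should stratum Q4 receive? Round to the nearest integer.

106

Neyman allocation: n_h = n · N_h S_h / Σ N_i S_i, with n = 386.
  stratum Q1: N_h·S_h = 1950·43.5 = 84825.00
  stratum Q2: N_h·S_h = 2250·19.8 = 44550.00
  stratum Q3: N_h·S_h = 300·31.0 = 9300.00
  stratum Q4: N_h·S_h = 2450·21.5 = 52675.00
Σ N_h S_h = 191350.00
n for stratum Q4 = 386·52675.00/191350.00 = 106.258 → 106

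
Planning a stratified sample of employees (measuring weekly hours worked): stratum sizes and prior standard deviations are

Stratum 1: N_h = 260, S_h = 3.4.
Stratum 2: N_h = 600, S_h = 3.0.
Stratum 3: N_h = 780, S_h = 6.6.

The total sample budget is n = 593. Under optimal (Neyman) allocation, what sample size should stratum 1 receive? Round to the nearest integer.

67

Neyman allocation: n_h = n · N_h S_h / Σ N_i S_i, with n = 593.
  stratum 1: N_h·S_h = 260·3.4 = 884.00
  stratum 2: N_h·S_h = 600·3.0 = 1800.00
  stratum 3: N_h·S_h = 780·6.6 = 5148.00
Σ N_h S_h = 7832.00
n for stratum 1 = 593·884.00/7832.00 = 66.932 → 67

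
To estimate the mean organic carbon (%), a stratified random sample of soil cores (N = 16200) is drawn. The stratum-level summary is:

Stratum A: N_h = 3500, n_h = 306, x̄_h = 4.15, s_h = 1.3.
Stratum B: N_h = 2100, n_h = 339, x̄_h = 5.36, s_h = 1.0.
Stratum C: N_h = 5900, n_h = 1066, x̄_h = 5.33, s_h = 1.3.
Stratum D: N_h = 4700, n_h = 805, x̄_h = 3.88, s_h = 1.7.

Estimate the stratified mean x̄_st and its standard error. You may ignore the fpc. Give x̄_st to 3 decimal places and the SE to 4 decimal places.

x̄_st = Σ W_h x̄_h = (3500·4.15 + 2100·5.36 + 5900·5.33 + 4700·3.88)/16200 = 4.65827
V̂(x̄_st) = Σ W_h² s_h²/n_h, with W_h = N_h/N and N = 16200:
  stratum A: (3500/16200)²·1.3²/306 = 0.000257793
  stratum B: (2100/16200)²·1.0²/339 = 4.95689e-05
  stratum C: (5900/16200)²·1.3²/1066 = 0.000210283
  stratum D: (4700/16200)²·1.7²/805 = 0.000302181
V̂(x̄_st) = 0.000819826
SE(x̄_st) = √0.000819826 = 0.0286326

x̄_st ≈ 4.658, SE ≈ 0.0286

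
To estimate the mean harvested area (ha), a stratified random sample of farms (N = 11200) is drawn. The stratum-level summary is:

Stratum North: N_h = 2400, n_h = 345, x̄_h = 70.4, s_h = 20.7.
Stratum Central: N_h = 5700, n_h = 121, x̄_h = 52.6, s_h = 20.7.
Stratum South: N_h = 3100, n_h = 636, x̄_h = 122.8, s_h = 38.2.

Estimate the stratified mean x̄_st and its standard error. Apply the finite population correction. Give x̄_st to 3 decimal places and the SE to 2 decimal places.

x̄_st ≈ 75.845, SE ≈ 1.04

x̄_st = Σ W_h x̄_h = (2400·70.4 + 5700·52.6 + 3100·122.8)/11200 = 75.84464
V̂(x̄_st) = Σ W_h² (1 − n_h/N_h) s_h²/n_h, with W_h = N_h/N and N = 11200:
  stratum North: (2400/11200)²·(1 − 345/2400)·20.7²/345 = 0.0488325
  stratum Central: (5700/11200)²·(1 − 121/5700)·20.7²/121 = 0.89774
  stratum South: (3100/11200)²·(1 − 636/3100)·38.2²/636 = 0.139713
V̂(x̄_st) = 1.08629
SE(x̄_st) = √1.08629 = 1.04225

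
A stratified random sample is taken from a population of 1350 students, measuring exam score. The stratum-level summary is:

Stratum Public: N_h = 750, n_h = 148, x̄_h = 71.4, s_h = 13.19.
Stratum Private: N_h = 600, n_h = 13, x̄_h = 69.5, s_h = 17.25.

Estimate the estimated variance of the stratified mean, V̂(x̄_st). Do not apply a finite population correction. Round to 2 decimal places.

V̂(x̄_st) ≈ 4.88

V̂(x̄_st) = Σ W_h² s_h²/n_h, with W_h = N_h/N and N = 1350:
  stratum Public: (750/1350)²·13.19²/148 = 0.362813
  stratum Private: (600/1350)²·17.25²/13 = 4.52137
V̂(x̄_st) = 4.88418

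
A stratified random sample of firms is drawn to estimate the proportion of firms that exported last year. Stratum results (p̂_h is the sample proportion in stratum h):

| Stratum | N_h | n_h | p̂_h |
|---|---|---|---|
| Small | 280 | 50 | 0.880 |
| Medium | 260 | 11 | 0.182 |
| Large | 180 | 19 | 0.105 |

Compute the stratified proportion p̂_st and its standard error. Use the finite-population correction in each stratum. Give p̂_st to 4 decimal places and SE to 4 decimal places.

N = 720; stratum weights W_h = N_h/N.
p̂_st = Σ W_h p̂_h = (280·0.880 + 260·0.182 + 180·0.105)/720 = 0.43419
V̂(p̂_st) = Σ W_h² (1 − n_h/N_h) p̂_h(1−p̂_h)/(n_h−1):
  stratum Small: (280/720)²·(1 − 50/280)·0.880·0.120/49 = 0.000267725
  stratum Medium: (260/720)²·(1 − 11/260)·0.182·0.818/10 = 0.00185923
  stratum Large: (180/720)²·(1 − 19/180)·0.105·0.895/18 = 0.000291859
V̂(p̂_st) = 0.00241881; SE = √V̂ = 0.0491814

p̂_st ≈ 0.4342, SE ≈ 0.0492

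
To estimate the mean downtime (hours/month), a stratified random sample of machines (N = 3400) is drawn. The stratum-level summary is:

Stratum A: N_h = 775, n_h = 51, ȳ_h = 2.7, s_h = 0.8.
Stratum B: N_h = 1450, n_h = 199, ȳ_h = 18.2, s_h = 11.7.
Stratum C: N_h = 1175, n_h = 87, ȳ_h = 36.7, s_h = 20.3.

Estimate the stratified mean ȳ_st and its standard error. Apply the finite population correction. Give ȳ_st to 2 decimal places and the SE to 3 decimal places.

ȳ_st ≈ 21.06, SE ≈ 0.795

ȳ_st = Σ W_h ȳ_h = (775·2.7 + 1450·18.2 + 1175·36.7)/3400 = 21.06029
V̂(ȳ_st) = Σ W_h² (1 − n_h/N_h) s_h²/n_h, with W_h = N_h/N and N = 3400:
  stratum A: (775/3400)²·(1 − 51/775)·0.8²/51 = 0.000609105
  stratum B: (1450/3400)²·(1 − 199/1450)·11.7²/199 = 0.107941
  stratum C: (1175/3400)²·(1 − 87/1175)·20.3²/87 = 0.52382
V̂(ȳ_st) = 0.63237
SE(ȳ_st) = √0.63237 = 0.795217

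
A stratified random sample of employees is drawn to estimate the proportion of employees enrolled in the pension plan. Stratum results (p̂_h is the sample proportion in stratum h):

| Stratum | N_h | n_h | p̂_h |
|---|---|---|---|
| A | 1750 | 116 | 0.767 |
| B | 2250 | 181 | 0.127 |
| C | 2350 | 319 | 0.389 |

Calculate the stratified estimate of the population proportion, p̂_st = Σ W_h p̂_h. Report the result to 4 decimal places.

p̂_st ≈ 0.4003

N = 6350; stratum weights W_h = N_h/N.
p̂_st = Σ W_h p̂_h = (1750·0.767 + 2250·0.127 + 2350·0.389)/6350 = 0.40034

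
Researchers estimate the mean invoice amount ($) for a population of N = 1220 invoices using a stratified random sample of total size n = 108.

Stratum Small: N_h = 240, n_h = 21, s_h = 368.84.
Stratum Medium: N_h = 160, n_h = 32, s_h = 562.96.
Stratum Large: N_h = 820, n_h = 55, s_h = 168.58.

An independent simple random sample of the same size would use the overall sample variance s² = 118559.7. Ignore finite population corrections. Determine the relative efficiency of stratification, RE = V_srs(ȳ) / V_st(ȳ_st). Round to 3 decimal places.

RE ≈ 1.677

V̂(ȳ_st) = Σ W_h² s_h²/n_h, with W_h = N_h/N and N = 1220:
  stratum Small: (240/1220)²·368.84²/21 = 250.703
  stratum Medium: (160/1220)²·562.96²/32 = 170.343
  stratum Large: (820/1220)²·168.58²/55 = 233.43
V_st = 654.477
V_srs = s²/n = 118559.7/108 = 1097.77
Relative efficiency = V_srs / V_st = 1097.77/654.477 = 1.6773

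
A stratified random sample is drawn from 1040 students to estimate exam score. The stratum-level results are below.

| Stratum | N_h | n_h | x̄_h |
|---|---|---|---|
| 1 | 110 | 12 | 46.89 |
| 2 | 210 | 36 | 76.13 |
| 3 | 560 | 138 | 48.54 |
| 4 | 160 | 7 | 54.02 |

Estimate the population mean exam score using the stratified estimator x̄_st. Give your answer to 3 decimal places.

x̄_st ≈ 54.780

N = Σ N_h = 1040. Stratum weights W_h = N_h/N.
x̄_st = (110·46.89 + 210·76.13 + 560·48.54 + 160·54.02) / 1040 = 54.77962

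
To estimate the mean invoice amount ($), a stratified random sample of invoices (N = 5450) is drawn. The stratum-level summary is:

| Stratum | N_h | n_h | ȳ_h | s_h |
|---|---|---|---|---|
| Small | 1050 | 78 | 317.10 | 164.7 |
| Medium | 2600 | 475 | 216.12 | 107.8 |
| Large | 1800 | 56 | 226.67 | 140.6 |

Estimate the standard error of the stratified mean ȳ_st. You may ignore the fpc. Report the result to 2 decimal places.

V̂(ȳ_st) = Σ W_h² s_h²/n_h, with W_h = N_h/N and N = 5450:
  stratum Small: (1050/5450)²·164.7²/78 = 12.9086
  stratum Medium: (2600/5450)²·107.8²/475 = 5.56798
  stratum Large: (1800/5450)²·140.6²/56 = 38.5066
V̂(ȳ_st) = 56.9831
SE(ȳ_st) = √56.9831 = 7.54872

SE(ȳ_st) ≈ 7.55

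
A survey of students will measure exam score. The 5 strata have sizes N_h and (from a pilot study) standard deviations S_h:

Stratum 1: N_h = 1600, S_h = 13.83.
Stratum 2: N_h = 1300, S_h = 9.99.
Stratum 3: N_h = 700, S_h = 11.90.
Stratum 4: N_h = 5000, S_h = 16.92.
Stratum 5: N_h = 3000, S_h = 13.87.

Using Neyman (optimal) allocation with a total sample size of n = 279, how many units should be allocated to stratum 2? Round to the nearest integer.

21

Neyman allocation: n_h = n · N_h S_h / Σ N_i S_i, with n = 279.
  stratum 1: N_h·S_h = 1600·13.83 = 22128.00
  stratum 2: N_h·S_h = 1300·9.99 = 12987.00
  stratum 3: N_h·S_h = 700·11.90 = 8330.00
  stratum 4: N_h·S_h = 5000·16.92 = 84600.00
  stratum 5: N_h·S_h = 3000·13.87 = 41610.00
Σ N_h S_h = 169655.00
n for stratum 2 = 279·12987.00/169655.00 = 21.357 → 21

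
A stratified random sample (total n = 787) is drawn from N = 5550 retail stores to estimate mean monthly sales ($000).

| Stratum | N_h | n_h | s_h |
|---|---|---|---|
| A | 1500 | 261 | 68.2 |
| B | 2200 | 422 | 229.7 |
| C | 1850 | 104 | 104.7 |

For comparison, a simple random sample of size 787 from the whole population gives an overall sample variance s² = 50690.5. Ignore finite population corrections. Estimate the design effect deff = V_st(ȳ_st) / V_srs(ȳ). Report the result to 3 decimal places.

deff ≈ 0.507

V̂(ȳ_st) = Σ W_h² s_h²/n_h, with W_h = N_h/N and N = 5550:
  stratum A: (1500/5550)²·68.2²/261 = 1.30174
  stratum B: (2200/5550)²·229.7²/422 = 19.6458
  stratum C: (1850/5550)²·104.7²/104 = 11.7116
V_st = 32.6591
V_srs = s²/n = 50690.5/787 = 64.4098
deff = V_st / V_srs = 32.6591/64.4098 = 0.5071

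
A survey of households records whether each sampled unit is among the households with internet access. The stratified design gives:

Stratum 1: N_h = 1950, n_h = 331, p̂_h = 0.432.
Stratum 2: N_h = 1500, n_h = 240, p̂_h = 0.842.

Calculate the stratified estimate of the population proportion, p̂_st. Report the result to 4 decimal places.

N = 3450; stratum weights W_h = N_h/N.
p̂_st = Σ W_h p̂_h = (1950·0.432 + 1500·0.842)/3450 = 0.61026

p̂_st ≈ 0.6103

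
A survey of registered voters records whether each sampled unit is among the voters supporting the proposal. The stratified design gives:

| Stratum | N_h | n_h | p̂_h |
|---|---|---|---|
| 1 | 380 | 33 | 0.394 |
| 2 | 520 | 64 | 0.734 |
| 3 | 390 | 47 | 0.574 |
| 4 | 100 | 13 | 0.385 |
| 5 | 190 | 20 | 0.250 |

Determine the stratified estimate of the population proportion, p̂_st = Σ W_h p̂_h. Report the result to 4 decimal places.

N = 1580; stratum weights W_h = N_h/N.
p̂_st = Σ W_h p̂_h = (380·0.394 + 520·0.734 + 390·0.574 + 100·0.385 + 190·0.250)/1580 = 0.53244

p̂_st ≈ 0.5324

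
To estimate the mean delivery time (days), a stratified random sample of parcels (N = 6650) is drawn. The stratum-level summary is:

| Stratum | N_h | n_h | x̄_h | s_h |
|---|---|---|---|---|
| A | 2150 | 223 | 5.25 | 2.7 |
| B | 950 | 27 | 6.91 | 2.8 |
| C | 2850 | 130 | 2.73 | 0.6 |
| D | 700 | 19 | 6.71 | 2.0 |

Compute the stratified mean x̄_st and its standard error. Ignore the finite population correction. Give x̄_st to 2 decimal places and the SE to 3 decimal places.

x̄_st ≈ 4.56, SE ≈ 0.110

x̄_st = Σ W_h x̄_h = (2150·5.25 + 950·6.91 + 2850·2.73 + 700·6.71)/6650 = 4.56083
V̂(x̄_st) = Σ W_h² s_h²/n_h, with W_h = N_h/N and N = 6650:
  stratum A: (2150/6650)²·2.7²/223 = 0.00341709
  stratum B: (950/6650)²·2.8²/27 = 0.00592593
  stratum C: (2850/6650)²·0.6²/130 = 0.000508634
  stratum D: (700/6650)²·2.0²/19 = 0.0023327
V̂(x̄_st) = 0.0121844
SE(x̄_st) = √0.0121844 = 0.110383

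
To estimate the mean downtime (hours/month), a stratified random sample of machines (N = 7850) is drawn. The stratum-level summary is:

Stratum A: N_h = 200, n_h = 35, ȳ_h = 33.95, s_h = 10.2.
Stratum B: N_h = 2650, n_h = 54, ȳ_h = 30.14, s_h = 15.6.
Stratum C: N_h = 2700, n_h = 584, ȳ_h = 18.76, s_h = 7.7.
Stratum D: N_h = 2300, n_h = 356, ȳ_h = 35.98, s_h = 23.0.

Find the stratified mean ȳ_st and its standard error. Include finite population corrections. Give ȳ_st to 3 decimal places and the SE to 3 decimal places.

ȳ_st = Σ W_h ȳ_h = (200·33.95 + 2650·30.14 + 2700·18.76 + 2300·35.98)/7850 = 28.03401
V̂(ȳ_st) = Σ W_h² (1 − n_h/N_h) s_h²/n_h, with W_h = N_h/N and N = 7850:
  stratum A: (200/7850)²·(1 − 35/200)·10.2²/35 = 0.00159187
  stratum B: (2650/7850)²·(1 − 54/2650)·15.6²/54 = 0.503114
  stratum C: (2700/7850)²·(1 − 584/2700)·7.7²/584 = 0.00941258
  stratum D: (2300/7850)²·(1 − 356/2300)·23.0²/356 = 0.107818
V̂(ȳ_st) = 0.621937
SE(ȳ_st) = √0.621937 = 0.78863

ȳ_st ≈ 28.034, SE ≈ 0.789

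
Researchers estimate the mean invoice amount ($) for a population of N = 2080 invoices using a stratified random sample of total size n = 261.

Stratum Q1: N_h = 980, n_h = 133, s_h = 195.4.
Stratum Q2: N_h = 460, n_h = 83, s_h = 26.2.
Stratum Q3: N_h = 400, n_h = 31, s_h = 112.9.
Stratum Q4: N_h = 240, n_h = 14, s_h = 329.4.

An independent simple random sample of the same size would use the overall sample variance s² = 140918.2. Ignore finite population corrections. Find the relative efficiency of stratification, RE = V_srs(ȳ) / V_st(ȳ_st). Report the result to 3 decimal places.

RE ≈ 2.958

V̂(ȳ_st) = Σ W_h² s_h²/n_h, with W_h = N_h/N and N = 2080:
  stratum Q1: (980/2080)²·195.4²/133 = 63.7269
  stratum Q2: (460/2080)²·26.2²/83 = 0.404495
  stratum Q3: (400/2080)²·112.9²/31 = 15.2062
  stratum Q4: (240/2080)²·329.4²/14 = 103.185
V_st = 182.522
V_srs = s²/n = 140918.2/261 = 539.916
Relative efficiency = V_srs / V_st = 539.916/182.522 = 2.9581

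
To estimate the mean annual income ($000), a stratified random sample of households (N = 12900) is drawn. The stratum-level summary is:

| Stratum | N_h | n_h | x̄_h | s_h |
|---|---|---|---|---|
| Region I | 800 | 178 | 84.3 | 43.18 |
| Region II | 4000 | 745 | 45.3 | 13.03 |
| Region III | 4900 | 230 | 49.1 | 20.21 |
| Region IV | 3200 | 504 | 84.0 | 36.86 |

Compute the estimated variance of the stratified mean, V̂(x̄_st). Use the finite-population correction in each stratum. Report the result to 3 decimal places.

V̂(x̄_st) = Σ W_h² (1 − n_h/N_h) s_h²/n_h, with W_h = N_h/N and N = 12900:
  stratum Region I: (800/12900)²·(1 − 178/800)·43.18²/178 = 0.0313218
  stratum Region II: (4000/12900)²·(1 − 745/4000)·13.03²/745 = 0.0178305
  stratum Region III: (4900/12900)²·(1 − 230/4900)·20.21²/230 = 0.244196
  stratum Region IV: (3200/12900)²·(1 − 504/3200)·36.86²/504 = 0.139756
V̂(x̄_st) = 0.433104

V̂(x̄_st) ≈ 0.433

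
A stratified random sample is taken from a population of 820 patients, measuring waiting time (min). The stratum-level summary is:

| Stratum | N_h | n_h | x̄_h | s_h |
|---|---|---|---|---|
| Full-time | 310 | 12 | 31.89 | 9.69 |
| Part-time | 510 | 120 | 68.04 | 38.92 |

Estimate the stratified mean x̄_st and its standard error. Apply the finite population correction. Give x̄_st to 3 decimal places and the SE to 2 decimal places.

x̄_st = Σ W_h x̄_h = (310·31.89 + 510·68.04)/820 = 54.37354
V̂(x̄_st) = Σ W_h² (1 − n_h/N_h) s_h²/n_h, with W_h = N_h/N and N = 820:
  stratum Full-time: (310/820)²·(1 − 12/310)·9.69²/12 = 1.07502
  stratum Part-time: (510/820)²·(1 − 120/510)·38.92²/120 = 3.73398
V̂(x̄_st) = 4.809
SE(x̄_st) = √4.809 = 2.19294

x̄_st ≈ 54.374, SE ≈ 2.19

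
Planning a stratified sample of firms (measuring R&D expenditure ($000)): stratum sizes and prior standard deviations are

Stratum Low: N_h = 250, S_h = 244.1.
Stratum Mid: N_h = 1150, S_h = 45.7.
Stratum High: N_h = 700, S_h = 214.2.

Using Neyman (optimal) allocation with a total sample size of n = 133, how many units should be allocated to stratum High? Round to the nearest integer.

Neyman allocation: n_h = n · N_h S_h / Σ N_i S_i, with n = 133.
  stratum Low: N_h·S_h = 250·244.1 = 61025.00
  stratum Mid: N_h·S_h = 1150·45.7 = 52555.00
  stratum High: N_h·S_h = 700·214.2 = 149940.00
Σ N_h S_h = 263520.00
n for stratum High = 133·149940.00/263520.00 = 75.676 → 76

76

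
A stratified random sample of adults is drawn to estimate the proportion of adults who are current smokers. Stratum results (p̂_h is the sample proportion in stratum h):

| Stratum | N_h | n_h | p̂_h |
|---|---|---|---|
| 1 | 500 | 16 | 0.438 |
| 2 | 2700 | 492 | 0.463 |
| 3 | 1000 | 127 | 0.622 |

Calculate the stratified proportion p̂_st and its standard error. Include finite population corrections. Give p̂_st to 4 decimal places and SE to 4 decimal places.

p̂_st ≈ 0.4979, SE ≈ 0.0221

N = 4200; stratum weights W_h = N_h/N.
p̂_st = Σ W_h p̂_h = (500·0.438 + 2700·0.463 + 1000·0.622)/4200 = 0.49788
V̂(p̂_st) = Σ W_h² (1 − n_h/N_h) p̂_h(1−p̂_h)/(n_h−1):
  stratum 1: (500/4200)²·(1 − 16/500)·0.438·0.562/15 = 0.000225131
  stratum 2: (2700/4200)²·(1 − 492/2700)·0.463·0.537/491 = 0.000171135
  stratum 3: (1000/4200)²·(1 − 127/1000)·0.622·0.378/126 = 9.2348e-05
V̂(p̂_st) = 0.000488614; SE = √V̂ = 0.0221046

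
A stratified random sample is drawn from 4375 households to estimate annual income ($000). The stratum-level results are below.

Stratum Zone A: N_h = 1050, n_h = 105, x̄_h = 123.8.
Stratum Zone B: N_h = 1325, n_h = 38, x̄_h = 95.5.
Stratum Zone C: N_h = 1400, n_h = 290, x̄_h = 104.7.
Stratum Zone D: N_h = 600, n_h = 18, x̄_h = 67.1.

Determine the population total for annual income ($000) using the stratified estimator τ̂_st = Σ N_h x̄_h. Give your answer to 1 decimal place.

τ̂_st ≈ 443367.5

τ̂_st = Σ N_h x̄_h = 1050·123.8 + 1325·95.5 + 1400·104.7 + 600·67.1 = 443367.5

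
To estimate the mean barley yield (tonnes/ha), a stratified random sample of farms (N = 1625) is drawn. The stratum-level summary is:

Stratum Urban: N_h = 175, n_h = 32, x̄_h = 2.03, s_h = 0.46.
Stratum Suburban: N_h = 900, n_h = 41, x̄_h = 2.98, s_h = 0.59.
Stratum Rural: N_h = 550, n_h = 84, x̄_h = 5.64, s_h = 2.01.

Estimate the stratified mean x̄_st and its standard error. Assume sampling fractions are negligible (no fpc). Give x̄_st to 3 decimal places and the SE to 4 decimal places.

x̄_st ≈ 3.778, SE ≈ 0.0905

x̄_st = Σ W_h x̄_h = (175·2.03 + 900·2.98 + 550·5.64)/1625 = 3.77800
V̂(x̄_st) = Σ W_h² s_h²/n_h, with W_h = N_h/N and N = 1625:
  stratum Urban: (175/1625)²·0.46²/32 = 7.66893e-05
  stratum Suburban: (900/1625)²·0.59²/41 = 0.00260434
  stratum Rural: (550/1625)²·2.01²/84 = 0.00550974
V̂(x̄_st) = 0.00819078
SE(x̄_st) = √0.00819078 = 0.0905029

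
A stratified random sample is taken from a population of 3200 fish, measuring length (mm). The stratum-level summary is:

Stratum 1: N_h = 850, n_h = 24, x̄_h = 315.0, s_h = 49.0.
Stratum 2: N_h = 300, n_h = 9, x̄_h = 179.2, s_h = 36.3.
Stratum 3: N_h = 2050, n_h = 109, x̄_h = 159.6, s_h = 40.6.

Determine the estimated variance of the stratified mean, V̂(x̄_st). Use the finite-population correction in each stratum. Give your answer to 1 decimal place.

V̂(x̄_st) ≈ 14.0

V̂(x̄_st) = Σ W_h² (1 − n_h/N_h) s_h²/n_h, with W_h = N_h/N and N = 3200:
  stratum 1: (850/3200)²·(1 − 24/850)·49.0²/24 = 6.8593
  stratum 2: (300/3200)²·(1 − 9/300)·36.3²/9 = 1.2482
  stratum 3: (2050/3200)²·(1 − 109/2050)·40.6²/109 = 5.87631
V̂(x̄_st) = 13.9838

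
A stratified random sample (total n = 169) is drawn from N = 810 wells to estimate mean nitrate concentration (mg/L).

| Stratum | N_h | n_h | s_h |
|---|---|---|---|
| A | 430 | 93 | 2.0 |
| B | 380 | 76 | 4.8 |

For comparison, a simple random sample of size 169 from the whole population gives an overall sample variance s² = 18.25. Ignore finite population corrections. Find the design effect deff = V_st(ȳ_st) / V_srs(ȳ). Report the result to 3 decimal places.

V̂(ȳ_st) = Σ W_h² s_h²/n_h, with W_h = N_h/N and N = 810:
  stratum A: (430/810)²·2.0²/93 = 0.0121212
  stratum B: (380/810)²·4.8²/76 = 0.0667215
V_st = 0.0788427
V_srs = s²/n = 18.25/169 = 0.107988
deff = V_st / V_srs = 0.0788427/0.107988 = 0.7301

deff ≈ 0.730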